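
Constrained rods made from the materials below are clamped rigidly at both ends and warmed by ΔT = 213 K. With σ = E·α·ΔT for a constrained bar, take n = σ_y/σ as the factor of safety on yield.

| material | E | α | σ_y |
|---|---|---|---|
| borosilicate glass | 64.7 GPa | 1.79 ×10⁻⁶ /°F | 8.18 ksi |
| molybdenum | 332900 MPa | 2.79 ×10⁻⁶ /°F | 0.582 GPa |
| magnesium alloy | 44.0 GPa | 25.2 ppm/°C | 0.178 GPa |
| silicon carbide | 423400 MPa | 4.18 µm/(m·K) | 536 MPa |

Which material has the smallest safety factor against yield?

Per material, after unit conversion:
  borosilicate glass: E = 64.70, α = 3.22, σ_y = 56.40 → σ = 44.4 MPa, n = 1.27
  molybdenum: E = 332.9, α = 5.02, σ_y = 582.0 → σ = 356 MPa, n = 1.63
  magnesium alloy: E = 44.00, α = 25.2, σ_y = 178.0 → σ = 236 MPa, n = 0.754
  silicon carbide: E = 423.4, α = 4.18, σ_y = 536.0 → σ = 377 MPa, n = 1.42
Smallest n: magnesium alloy with n = 0.754.

magnesium alloy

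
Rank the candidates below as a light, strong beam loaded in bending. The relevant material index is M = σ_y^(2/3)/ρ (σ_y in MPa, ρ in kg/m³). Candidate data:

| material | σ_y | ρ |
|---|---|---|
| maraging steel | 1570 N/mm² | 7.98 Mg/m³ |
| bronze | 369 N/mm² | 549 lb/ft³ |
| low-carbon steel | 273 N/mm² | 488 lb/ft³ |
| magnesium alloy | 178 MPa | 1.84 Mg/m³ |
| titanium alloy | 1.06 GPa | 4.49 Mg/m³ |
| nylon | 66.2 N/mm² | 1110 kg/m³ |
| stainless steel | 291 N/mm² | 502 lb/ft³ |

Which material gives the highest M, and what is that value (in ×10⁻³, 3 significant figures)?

Normalizing units and computing the index:
  maraging steel: σ_y = 1570 MPa, ρ = 7980 kg/m³
  bronze: σ_y = 369.0 MPa, ρ = 8794 kg/m³
  low-carbon steel: σ_y = 273.0 MPa, ρ = 7817 kg/m³
  magnesium alloy: σ_y = 178.0 MPa, ρ = 1840 kg/m³
  titanium alloy: σ_y = 1060 MPa, ρ = 4490 kg/m³
  nylon: σ_y = 66.20 MPa, ρ = 1110 kg/m³
  stainless steel: σ_y = 291.0 MPa, ρ = 8041 kg/m³
  titanium alloy: M = 23.2×10⁻³
  magnesium alloy: M = 17.2×10⁻³
  maraging steel: M = 16.9×10⁻³
  nylon: M = 14.7×10⁻³
  bronze: M = 5.85×10⁻³
  stainless steel: M = 5.46×10⁻³
  low-carbon steel: M = 5.38×10⁻³
The maximum is for titanium alloy.

titanium alloy, M = 23.2×10⁻³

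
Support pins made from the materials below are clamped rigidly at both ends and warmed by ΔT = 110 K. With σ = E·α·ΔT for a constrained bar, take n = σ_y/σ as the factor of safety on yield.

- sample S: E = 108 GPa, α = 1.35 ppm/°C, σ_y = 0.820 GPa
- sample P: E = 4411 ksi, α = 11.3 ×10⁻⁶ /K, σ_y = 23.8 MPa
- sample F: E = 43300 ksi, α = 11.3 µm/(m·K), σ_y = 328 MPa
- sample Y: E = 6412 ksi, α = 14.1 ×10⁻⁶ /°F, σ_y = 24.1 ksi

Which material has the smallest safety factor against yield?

sample P

Converting E to GPa, α to ×10⁻⁶/K, σ_y to MPa, then σ and n for each:
  sample S: E = 108.0, α = 1.35, σ_y = 820.0 → σ = 16.0 MPa, n = 51.1
  sample P: E = 30.41, α = 11.3, σ_y = 23.80 → σ = 37.8 MPa, n = 0.630
  sample F: E = 298.5, α = 11.3, σ_y = 328.0 → σ = 371 MPa, n = 0.884
  sample Y: E = 44.21, α = 25.4, σ_y = 166.2 → σ = 123 MPa, n = 1.35
Sample P has the lowest safety factor, n = 0.630.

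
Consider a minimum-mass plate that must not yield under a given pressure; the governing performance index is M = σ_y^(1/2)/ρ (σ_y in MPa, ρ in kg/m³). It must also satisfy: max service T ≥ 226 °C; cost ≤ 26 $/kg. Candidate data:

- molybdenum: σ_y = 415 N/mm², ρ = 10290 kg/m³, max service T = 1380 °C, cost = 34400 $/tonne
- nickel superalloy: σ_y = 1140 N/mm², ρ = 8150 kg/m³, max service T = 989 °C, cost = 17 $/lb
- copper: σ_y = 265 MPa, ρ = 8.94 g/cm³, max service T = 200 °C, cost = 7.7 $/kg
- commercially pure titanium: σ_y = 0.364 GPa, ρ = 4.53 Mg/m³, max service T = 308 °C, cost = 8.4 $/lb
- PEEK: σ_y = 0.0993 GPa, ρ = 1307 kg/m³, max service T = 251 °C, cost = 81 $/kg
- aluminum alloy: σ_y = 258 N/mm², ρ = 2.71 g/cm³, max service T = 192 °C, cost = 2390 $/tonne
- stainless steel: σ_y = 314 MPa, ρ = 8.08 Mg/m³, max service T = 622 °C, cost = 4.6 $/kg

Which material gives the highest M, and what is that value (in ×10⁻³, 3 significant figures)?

Screen on constraints: max service T ≥ 226 °C; cost ≤ 26 $/kg. Survivors: commercially pure titanium, stainless steel.
Putting every candidate on a common basis:
  commercially pure titanium: σ_y = 364.0 MPa, ρ = 4530 kg/m³
  stainless steel: σ_y = 314.0 MPa, ρ = 8080 kg/m³
  commercially pure titanium: M = 4.21×10⁻³
  stainless steel: M = 2.19×10⁻³
Highest index: commercially pure titanium.

commercially pure titanium, M = 4.21×10⁻³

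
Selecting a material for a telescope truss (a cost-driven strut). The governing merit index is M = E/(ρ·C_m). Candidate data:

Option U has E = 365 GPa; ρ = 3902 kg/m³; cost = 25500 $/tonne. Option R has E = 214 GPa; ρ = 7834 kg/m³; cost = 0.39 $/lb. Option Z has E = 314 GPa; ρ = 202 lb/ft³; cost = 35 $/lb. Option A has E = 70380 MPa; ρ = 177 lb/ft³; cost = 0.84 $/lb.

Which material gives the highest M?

In SI units:
  option U: E = 365.0 GPa, ρ = 3902 kg/m³, cost = 25.50 $/kg
  option R: E = 214.0 GPa, ρ = 7834 kg/m³, cost = 0.8598 $/kg
  option Z: E = 314.0 GPa, ρ = 3236 kg/m³, cost = 77.16 $/kg
  option A: E = 70.38 GPa, ρ = 2835 kg/m³, cost = 1.852 $/kg
  option R: M = 31.8 MN·m per $
  option A: M = 13.4 MN·m per $
  option U: M = 3.67 MN·m per $
  option Z: M = 1.26 MN·m per $
The maximum is for option R.

option R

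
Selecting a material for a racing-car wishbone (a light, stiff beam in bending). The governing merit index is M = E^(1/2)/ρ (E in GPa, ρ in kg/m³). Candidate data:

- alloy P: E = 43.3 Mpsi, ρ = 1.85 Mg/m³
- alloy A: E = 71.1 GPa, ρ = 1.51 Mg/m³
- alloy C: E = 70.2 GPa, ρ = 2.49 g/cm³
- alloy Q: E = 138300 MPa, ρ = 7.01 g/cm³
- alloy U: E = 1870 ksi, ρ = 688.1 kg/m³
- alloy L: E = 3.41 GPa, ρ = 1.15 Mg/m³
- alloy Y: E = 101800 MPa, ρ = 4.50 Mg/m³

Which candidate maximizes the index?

alloy P

Normalizing units and computing the index:
  alloy P: E = 298.5 GPa, ρ = 1850 kg/m³
  alloy A: E = 71.10 GPa, ρ = 1510 kg/m³
  alloy C: E = 70.20 GPa, ρ = 2490 kg/m³
  alloy Q: E = 138.3 GPa, ρ = 7010 kg/m³
  alloy U: E = 12.89 GPa, ρ = 688.1 kg/m³
  alloy L: E = 3.410 GPa, ρ = 1150 kg/m³
  alloy Y: E = 101.8 GPa, ρ = 4500 kg/m³
  alloy P: M = 9.34×10⁻³
  alloy A: M = 5.58×10⁻³
  alloy U: M = 5.22×10⁻³
  alloy C: M = 3.36×10⁻³
  alloy Y: M = 2.24×10⁻³
  alloy Q: M = 1.68×10⁻³
  alloy L: M = 1.61×10⁻³
The maximum is for alloy P.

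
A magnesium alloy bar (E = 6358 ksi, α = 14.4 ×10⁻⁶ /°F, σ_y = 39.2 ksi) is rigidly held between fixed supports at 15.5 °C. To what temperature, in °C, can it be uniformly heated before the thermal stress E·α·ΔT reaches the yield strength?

E = 6358 ksi = 43.84 GPa.
α = 14.4×10⁻⁶/°F × 9/5 = 25.9×10⁻⁶/K.
σ_y = 39.2 ksi = 270.3 MPa.
E·α·ΔT = 270.3 MPa ⇒ ΔT = 270.3 / (43.84×10³ × 25.9×10⁻⁶) = 237.9 K.
T = 15.5 + 237.9 = 253.4 °C.

253 °C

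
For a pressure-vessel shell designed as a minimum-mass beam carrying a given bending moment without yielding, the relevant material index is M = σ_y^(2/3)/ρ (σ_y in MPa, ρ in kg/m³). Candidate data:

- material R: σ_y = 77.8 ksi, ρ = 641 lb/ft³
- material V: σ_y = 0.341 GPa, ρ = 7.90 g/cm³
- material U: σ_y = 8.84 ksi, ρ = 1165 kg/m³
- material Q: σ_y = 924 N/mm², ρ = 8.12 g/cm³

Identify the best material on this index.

material U

Normalizing units and computing the index:
  material R: σ_y = 536.4 MPa, ρ = 10270 kg/m³
  material V: σ_y = 341.0 MPa, ρ = 7900 kg/m³
  material U: σ_y = 60.95 MPa, ρ = 1165 kg/m³
  material Q: σ_y = 924.0 MPa, ρ = 8120 kg/m³
  material U: M = 13.3×10⁻³
  material Q: M = 11.7×10⁻³
  material R: M = 6.43×10⁻³
  material V: M = 6.18×10⁻³
The maximum is for material U.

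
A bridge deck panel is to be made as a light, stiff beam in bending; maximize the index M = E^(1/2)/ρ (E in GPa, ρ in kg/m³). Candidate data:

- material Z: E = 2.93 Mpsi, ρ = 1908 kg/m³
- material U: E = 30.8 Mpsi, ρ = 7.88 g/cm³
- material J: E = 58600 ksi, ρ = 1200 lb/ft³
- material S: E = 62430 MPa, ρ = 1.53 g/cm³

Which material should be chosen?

material S

Normalizing units and computing the index:
  material Z: E = 20.20 GPa, ρ = 1908 kg/m³
  material U: E = 212.4 GPa, ρ = 7880 kg/m³
  material J: E = 404.0 GPa, ρ = 19220 kg/m³
  material S: E = 62.43 GPa, ρ = 1530 kg/m³
  material S: M = 5.16×10⁻³
  material Z: M = 2.36×10⁻³
  material U: M = 1.85×10⁻³
  material J: M = 1.05×10⁻³
The maximum is for material S.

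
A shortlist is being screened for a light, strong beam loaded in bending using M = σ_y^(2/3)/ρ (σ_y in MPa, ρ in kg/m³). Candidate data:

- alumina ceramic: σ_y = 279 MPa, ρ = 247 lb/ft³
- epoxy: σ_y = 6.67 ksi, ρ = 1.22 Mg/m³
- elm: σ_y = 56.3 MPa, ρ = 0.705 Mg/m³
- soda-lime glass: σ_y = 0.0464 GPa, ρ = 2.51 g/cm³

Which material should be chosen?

elm

Normalizing units and computing the index:
  alumina ceramic: σ_y = 279.0 MPa, ρ = 3957 kg/m³
  epoxy: σ_y = 45.99 MPa, ρ = 1220 kg/m³
  elm: σ_y = 56.30 MPa, ρ = 705.0 kg/m³
  soda-lime glass: σ_y = 46.40 MPa, ρ = 2510 kg/m³
  elm: M = 20.8×10⁻³
  alumina ceramic: M = 10.8×10⁻³
  epoxy: M = 10.5×10⁻³
  soda-lime glass: M = 5.14×10⁻³
Elm has the largest M.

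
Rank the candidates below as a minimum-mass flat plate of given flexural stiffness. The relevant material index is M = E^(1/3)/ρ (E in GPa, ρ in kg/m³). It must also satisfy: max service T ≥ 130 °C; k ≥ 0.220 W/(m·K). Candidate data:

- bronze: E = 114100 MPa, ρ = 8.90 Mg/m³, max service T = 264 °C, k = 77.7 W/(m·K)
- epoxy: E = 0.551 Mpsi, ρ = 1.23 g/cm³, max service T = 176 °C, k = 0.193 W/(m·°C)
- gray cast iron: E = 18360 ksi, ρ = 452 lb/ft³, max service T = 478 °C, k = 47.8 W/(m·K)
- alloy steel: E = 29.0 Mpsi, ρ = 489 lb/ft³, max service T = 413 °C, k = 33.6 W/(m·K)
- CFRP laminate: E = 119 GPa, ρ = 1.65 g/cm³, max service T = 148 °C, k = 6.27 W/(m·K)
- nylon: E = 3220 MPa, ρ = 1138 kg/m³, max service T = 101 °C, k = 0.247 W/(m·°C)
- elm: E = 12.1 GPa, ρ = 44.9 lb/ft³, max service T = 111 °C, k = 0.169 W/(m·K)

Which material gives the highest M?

Screen on constraints: max service T ≥ 130 °C; k ≥ 0.220 W/(m·K). Survivors: bronze, gray cast iron, alloy steel, CFRP laminate.
Convert each candidate to consistent units, then evaluate M:
  bronze: E = 114.1 GPa, ρ = 8900 kg/m³
  gray cast iron: E = 126.6 GPa, ρ = 7240 kg/m³
  alloy steel: E = 199.9 GPa, ρ = 7833 kg/m³
  CFRP laminate: E = 119.0 GPa, ρ = 1650 kg/m³
  CFRP laminate: M = 2.98×10⁻³
  alloy steel: M = 0.747×10⁻³
  gray cast iron: M = 0.693×10⁻³
  bronze: M = 0.545×10⁻³
Highest index: CFRP laminate.

CFRP laminate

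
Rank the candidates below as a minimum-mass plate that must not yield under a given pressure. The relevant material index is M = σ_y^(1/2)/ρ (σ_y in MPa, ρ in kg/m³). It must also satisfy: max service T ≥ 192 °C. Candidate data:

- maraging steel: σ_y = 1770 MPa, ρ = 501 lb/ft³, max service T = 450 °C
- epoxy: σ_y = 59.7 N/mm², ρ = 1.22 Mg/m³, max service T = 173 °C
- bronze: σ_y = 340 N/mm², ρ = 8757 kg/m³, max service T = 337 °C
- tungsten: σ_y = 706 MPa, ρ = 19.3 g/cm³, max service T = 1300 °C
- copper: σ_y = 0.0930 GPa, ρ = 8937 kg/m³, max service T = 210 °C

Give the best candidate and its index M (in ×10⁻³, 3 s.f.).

Screen on constraints: max service T ≥ 192 °C. Survivors: maraging steel, bronze, tungsten, copper.
Convert each candidate to consistent units, then evaluate M:
  maraging steel: σ_y = 1770 MPa, ρ = 8025 kg/m³
  bronze: σ_y = 340.0 MPa, ρ = 8757 kg/m³
  tungsten: σ_y = 706.0 MPa, ρ = 19300 kg/m³
  copper: σ_y = 93.00 MPa, ρ = 8937 kg/m³
  maraging steel: M = 5.24×10⁻³
  bronze: M = 2.11×10⁻³
  tungsten: M = 1.38×10⁻³
  copper: M = 1.08×10⁻³
The maximum is for maraging steel.

maraging steel, M = 5.24×10⁻³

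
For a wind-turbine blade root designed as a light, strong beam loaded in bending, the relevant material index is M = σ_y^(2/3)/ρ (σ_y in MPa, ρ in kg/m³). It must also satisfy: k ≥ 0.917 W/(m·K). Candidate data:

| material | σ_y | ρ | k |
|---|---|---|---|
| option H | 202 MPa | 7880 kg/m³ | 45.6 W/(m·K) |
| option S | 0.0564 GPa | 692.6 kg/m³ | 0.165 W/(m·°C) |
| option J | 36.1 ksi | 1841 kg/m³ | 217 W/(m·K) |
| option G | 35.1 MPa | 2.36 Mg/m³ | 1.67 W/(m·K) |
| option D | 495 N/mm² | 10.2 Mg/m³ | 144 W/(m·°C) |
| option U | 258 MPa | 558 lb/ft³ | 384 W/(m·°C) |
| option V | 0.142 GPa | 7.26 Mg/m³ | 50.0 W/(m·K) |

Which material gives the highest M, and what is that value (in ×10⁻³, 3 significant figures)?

option J, M = 21.5×10⁻³

Screen on constraints: k ≥ 0.917 W/(m·K). Survivors: option H, option J, option G, option D, option U, option V.
Putting every candidate on a common basis:
  option H: σ_y = 202.0 MPa, ρ = 7880 kg/m³
  option J: σ_y = 248.9 MPa, ρ = 1841 kg/m³
  option G: σ_y = 35.10 MPa, ρ = 2360 kg/m³
  option D: σ_y = 495.0 MPa, ρ = 10200 kg/m³
  option U: σ_y = 258.0 MPa, ρ = 8938 kg/m³
  option V: σ_y = 142.0 MPa, ρ = 7260 kg/m³
  option J: M = 21.5×10⁻³
  option D: M = 6.13×10⁻³
  option G: M = 4.54×10⁻³
  option U: M = 4.53×10⁻³
  option H: M = 4.37×10⁻³
  option V: M = 3.75×10⁻³
Option J ranks first.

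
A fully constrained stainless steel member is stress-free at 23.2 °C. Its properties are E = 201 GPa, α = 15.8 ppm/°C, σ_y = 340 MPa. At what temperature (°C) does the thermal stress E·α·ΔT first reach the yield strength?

130 °C

E·α·ΔT = 340.0 MPa ⇒ ΔT = 340.0 / (201.0×10³ × 15.8×10⁻⁶) = 107.1 K.
T = 23.2 + 107.1 = 130.3 °C.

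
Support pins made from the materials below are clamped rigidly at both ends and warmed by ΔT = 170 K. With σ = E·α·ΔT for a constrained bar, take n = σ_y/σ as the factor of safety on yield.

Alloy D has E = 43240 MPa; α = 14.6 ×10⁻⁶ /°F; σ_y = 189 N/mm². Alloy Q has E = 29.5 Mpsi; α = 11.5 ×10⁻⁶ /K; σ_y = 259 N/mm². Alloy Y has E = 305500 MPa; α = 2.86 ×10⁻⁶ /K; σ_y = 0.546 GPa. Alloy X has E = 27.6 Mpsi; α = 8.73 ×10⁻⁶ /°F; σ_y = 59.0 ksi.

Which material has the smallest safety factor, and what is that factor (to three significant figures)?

alloy Q, n = 0.651

In consistent units (E in GPa, α in ×10⁻⁶/K, σ_y in MPa):
  alloy D: E = 43.24, α = 26.3, σ_y = 189.0 → σ = 193 MPa, n = 0.978
  alloy Q: E = 203.4, α = 11.5, σ_y = 259.0 → σ = 398 MPa, n = 0.651
  alloy Y: E = 305.5, α = 2.86, σ_y = 546.0 → σ = 149 MPa, n = 3.68
  alloy X: E = 190.3, α = 15.7, σ_y = 406.8 → σ = 508 MPa, n = 0.800
Smallest n: alloy Q with n = 0.651.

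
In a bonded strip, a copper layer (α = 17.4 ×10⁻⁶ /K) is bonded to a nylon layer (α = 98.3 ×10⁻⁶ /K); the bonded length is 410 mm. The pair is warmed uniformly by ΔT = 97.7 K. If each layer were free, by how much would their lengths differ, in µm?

3240 µm

Δα = |17.4 − 98.3|×10⁻⁶/K = 80.9×10⁻⁶/K.
ΔL_mismatch = Δα·L·ΔT = 80.9×10⁻⁶ × 410.0 mm × 97.7 K = 3240 µm.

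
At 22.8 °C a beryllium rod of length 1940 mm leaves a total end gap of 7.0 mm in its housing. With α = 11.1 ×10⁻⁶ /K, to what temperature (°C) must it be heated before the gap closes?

348 °C

α·L₀·ΔT = 7.0 mm ⇒ ΔT = 7.0 / (11.1×10⁻⁶ × 1940.0) = 325.1 K.
T = 22.8 + 325.1 = 347.9 °C.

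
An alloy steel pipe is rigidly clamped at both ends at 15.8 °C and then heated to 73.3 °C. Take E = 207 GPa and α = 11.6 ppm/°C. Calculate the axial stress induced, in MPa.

138 MPa

ΔT = 57.50 K. Constrained thermal stress σ = E·α·ΔT = 207.0×10³ MPa × 11.6×10⁻⁶ × 57.50 = 138 MPa (compressive).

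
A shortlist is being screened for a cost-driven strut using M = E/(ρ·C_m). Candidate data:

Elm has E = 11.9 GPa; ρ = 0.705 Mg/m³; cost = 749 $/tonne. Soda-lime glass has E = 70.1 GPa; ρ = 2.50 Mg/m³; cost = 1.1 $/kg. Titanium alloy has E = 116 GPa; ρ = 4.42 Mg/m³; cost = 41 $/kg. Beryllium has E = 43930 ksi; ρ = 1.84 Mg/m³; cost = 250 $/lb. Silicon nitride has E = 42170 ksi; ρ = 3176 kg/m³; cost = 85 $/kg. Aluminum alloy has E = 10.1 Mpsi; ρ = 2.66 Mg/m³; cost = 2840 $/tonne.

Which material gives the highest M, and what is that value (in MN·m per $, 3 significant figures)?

After converting to SI:
  elm: E = 11.90 GPa, ρ = 705.0 kg/m³, cost = 0.7490 $/kg
  soda-lime glass: E = 70.10 GPa, ρ = 2500 kg/m³, cost = 1.100 $/kg
  titanium alloy: E = 116.0 GPa, ρ = 4420 kg/m³, cost = 41.00 $/kg
  beryllium: E = 302.9 GPa, ρ = 1840 kg/m³, cost = 551.1 $/kg
  silicon nitride: E = 290.8 GPa, ρ = 3176 kg/m³, cost = 85.00 $/kg
  aluminum alloy: E = 69.64 GPa, ρ = 2660 kg/m³, cost = 2.840 $/kg
  soda-lime glass: M = 25.5 MN·m per $
  elm: M = 22.5 MN·m per $
  aluminum alloy: M = 9.22 MN·m per $
  silicon nitride: M = 1.08 MN·m per $
  titanium alloy: M = 0.640 MN·m per $
  beryllium: M = 0.299 MN·m per $
Soda-lime glass ranks first.

soda-lime glass, M = 25.5 MN·m per $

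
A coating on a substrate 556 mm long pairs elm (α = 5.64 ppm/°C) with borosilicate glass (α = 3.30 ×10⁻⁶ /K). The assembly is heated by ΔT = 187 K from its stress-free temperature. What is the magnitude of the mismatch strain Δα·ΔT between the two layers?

Δα = |5.64 − 3.30|×10⁻⁶/K = 2.34×10⁻⁶/K.
Mismatch strain = Δα·ΔT = 2.34×10⁻⁶ × 187.0 = 4.38×10⁻⁴.

4.38×10⁻⁴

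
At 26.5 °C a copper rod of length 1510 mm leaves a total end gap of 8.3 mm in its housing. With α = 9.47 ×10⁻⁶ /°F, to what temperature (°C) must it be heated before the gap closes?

349 °C

α = 9.47×10⁻⁶/°F × 9/5 = 17.0×10⁻⁶/K.
α·L₀·ΔT = 8.3 mm ⇒ ΔT = 8.3 / (17.0×10⁻⁶ × 1510.0) = 322.5 K.
T = 26.5 + 322.5 = 349.0 °C.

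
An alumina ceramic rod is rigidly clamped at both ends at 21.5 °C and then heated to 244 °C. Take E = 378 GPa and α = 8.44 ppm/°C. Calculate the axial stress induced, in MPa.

ΔT = 222.5 K. Constrained thermal stress σ = E·α·ΔT = 378.0×10³ MPa × 8.44×10⁻⁶ × 222.5 = 710 MPa (compressive).

710 MPa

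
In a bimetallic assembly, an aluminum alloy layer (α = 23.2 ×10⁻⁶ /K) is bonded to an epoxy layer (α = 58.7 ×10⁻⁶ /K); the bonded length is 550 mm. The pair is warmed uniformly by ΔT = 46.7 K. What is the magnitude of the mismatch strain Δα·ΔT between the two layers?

1.66×10⁻³

Δα = |23.2 − 58.7|×10⁻⁶/K = 35.5×10⁻⁶/K.
Mismatch strain = Δα·ΔT = 35.5×10⁻⁶ × 46.7 = 1.66×10⁻³.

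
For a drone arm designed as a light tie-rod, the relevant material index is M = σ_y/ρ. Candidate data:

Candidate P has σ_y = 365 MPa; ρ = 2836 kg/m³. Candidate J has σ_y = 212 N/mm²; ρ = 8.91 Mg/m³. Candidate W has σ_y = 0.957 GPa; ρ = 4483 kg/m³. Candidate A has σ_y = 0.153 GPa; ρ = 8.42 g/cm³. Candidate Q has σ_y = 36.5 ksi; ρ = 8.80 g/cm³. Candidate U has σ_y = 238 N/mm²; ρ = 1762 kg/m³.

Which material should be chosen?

Normalizing units and computing the index:
  candidate P: σ_y = 365.0 MPa, ρ = 2836 kg/m³
  candidate J: σ_y = 212.0 MPa, ρ = 8910 kg/m³
  candidate W: σ_y = 957.0 MPa, ρ = 4483 kg/m³
  candidate A: σ_y = 153.0 MPa, ρ = 8420 kg/m³
  candidate Q: σ_y = 251.7 MPa, ρ = 8800 kg/m³
  candidate U: σ_y = 238.0 MPa, ρ = 1762 kg/m³
  candidate W: M = 213 kN·m/kg
  candidate U: M = 135 kN·m/kg
  candidate P: M = 129 kN·m/kg
  candidate Q: M = 28.6 kN·m/kg
  candidate J: M = 23.8 kN·m/kg
  candidate A: M = 18.2 kN·m/kg
Candidate W ranks first.

candidate W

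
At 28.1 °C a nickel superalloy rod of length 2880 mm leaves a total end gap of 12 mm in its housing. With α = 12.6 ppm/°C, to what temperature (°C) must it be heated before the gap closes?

α·L₀·ΔT = 12.0 mm ⇒ ΔT = 12.0 / (12.6×10⁻⁶ × 2880.0) = 330.7 K.
T = 28.1 + 330.7 = 358.8 °C.

359 °C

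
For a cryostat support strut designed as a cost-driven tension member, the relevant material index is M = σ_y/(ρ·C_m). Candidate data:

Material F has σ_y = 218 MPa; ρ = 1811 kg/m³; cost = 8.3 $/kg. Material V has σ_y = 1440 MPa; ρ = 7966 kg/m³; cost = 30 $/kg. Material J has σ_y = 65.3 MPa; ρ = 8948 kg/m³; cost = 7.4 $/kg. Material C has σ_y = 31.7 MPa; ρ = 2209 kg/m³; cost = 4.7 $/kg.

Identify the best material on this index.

material F

Evaluate M for each candidate:
  material F: M = 14.5 kN·m per $
  material V: M = 6.03 kN·m per $
  material C: M = 3.05 kN·m per $
  material J: M = 0.986 kN·m per $
Material F ranks first.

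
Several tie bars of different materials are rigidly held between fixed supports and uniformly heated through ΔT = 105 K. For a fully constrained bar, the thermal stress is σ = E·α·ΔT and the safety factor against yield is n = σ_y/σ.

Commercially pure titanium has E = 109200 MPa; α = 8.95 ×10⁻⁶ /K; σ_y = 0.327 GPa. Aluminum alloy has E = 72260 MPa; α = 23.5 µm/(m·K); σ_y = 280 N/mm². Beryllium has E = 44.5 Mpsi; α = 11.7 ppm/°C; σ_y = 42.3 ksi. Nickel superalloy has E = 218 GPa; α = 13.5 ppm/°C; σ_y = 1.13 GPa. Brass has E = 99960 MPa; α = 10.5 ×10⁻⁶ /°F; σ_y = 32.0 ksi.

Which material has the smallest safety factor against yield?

With everything in SI (GPa, ×10⁻⁶/K, MPa):
  commercially pure titanium: E = 109.2, α = 8.95, σ_y = 327.0 → σ = 103 MPa, n = 3.19
  aluminum alloy: E = 72.26, α = 23.5, σ_y = 280.0 → σ = 178 MPa, n = 1.57
  beryllium: E = 306.8, α = 11.7, σ_y = 291.6 → σ = 377 MPa, n = 0.774
  nickel superalloy: E = 218.0, α = 13.5, σ_y = 1130 → σ = 309 MPa, n = 3.66
  brass: E = 99.96, α = 18.9, σ_y = 220.6 → σ = 198 MPa, n = 1.11
Beryllium has the lowest safety factor, n = 0.774.

beryllium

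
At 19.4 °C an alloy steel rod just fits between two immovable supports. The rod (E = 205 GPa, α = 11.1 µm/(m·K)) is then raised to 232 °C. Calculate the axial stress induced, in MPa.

ΔT = 212.6 K. Constrained thermal stress σ = E·α·ΔT = 205.0×10³ MPa × 11.1×10⁻⁶ × 212.6 = 484 MPa (compressive).

484 MPa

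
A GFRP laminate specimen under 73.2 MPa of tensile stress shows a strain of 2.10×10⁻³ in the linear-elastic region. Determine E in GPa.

E = σ/ε = 73.2 MPa / 2.10×10⁻³ = 34860 MPa = 34.9 GPa.

34.9 GPa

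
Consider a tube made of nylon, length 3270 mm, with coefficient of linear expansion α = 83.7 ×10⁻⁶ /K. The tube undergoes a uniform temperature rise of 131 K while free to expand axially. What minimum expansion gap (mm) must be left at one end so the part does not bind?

35.9 mm

ΔL = α·L₀·ΔT = 83.7×10⁻⁶ × 3270 mm × 131.0 K = 35.9 mm.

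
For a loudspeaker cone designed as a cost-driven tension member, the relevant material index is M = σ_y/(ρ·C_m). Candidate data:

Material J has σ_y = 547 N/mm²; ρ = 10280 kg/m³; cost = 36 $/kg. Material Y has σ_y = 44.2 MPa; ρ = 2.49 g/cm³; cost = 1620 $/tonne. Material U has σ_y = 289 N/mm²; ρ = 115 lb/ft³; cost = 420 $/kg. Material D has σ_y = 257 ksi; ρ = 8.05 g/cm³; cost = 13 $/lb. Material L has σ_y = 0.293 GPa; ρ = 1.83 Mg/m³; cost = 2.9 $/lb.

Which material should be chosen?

After converting to SI:
  material J: σ_y = 547.0 MPa, ρ = 10280 kg/m³, cost = 36.00 $/kg
  material Y: σ_y = 44.20 MPa, ρ = 2490 kg/m³, cost = 1.620 $/kg
  material U: σ_y = 289.0 MPa, ρ = 1842 kg/m³, cost = 420.0 $/kg
  material D: σ_y = 1772 MPa, ρ = 8050 kg/m³, cost = 28.66 $/kg
  material L: σ_y = 293.0 MPa, ρ = 1830 kg/m³, cost = 6.393 $/kg
  material L: M = 25.0 kN·m per $
  material Y: M = 11.0 kN·m per $
  material D: M = 7.68 kN·m per $
  material J: M = 1.48 kN·m per $
  material U: M = 0.374 kN·m per $
Highest index: material L.

material L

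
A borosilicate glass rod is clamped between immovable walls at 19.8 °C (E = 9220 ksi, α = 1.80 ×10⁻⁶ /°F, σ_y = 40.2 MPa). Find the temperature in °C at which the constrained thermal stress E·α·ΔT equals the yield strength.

215 °C

E = 9220 ksi = 63.57 GPa.
α = 1.80×10⁻⁶/°F × 9/5 = 3.24×10⁻⁶/K.
E·α·ΔT = 40.20 MPa ⇒ ΔT = 40.20 / (63.57×10³ × 3.24×10⁻⁶) = 195.2 K.
T = 19.8 + 195.2 = 215.0 °C.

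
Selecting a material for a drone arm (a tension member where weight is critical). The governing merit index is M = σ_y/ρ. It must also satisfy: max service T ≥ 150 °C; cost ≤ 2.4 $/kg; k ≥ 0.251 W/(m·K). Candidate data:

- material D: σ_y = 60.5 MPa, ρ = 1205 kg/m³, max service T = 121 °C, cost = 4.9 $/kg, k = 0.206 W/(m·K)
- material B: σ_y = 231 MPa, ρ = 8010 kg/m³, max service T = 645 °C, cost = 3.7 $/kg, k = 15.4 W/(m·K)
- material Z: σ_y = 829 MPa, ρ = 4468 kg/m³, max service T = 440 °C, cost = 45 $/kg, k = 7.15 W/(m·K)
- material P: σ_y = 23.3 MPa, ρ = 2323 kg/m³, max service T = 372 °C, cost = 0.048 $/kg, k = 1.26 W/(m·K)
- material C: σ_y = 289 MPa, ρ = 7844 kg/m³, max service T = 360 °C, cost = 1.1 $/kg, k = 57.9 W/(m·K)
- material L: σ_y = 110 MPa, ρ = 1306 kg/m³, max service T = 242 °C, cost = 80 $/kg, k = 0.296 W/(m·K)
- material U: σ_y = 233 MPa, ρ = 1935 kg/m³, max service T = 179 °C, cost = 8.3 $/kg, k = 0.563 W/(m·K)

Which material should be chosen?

Screen on constraints: max service T ≥ 150 °C; cost ≤ 2.4 $/kg; k ≥ 0.251 W/(m·K). Survivors: material P, material C.
Per-candidate index values:
  material C: M = 36.8 kN·m/kg
  material P: M = 10.0 kN·m/kg
Material C ranks first.

material C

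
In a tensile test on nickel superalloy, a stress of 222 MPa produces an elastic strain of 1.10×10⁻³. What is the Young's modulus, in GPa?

202 GPa

E = σ/ε = 222 MPa / 1.10×10⁻³ = 201800 MPa = 202 GPa.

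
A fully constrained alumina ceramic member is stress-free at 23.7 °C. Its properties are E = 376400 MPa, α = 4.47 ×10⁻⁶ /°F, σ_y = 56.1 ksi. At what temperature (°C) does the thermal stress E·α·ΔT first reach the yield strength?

E = 376400 MPa = 376.4 GPa.
α = 4.47×10⁻⁶/°F × 9/5 = 8.05×10⁻⁶/K.
σ_y = 56.1 ksi = 386.8 MPa.
E·α·ΔT = 386.8 MPa ⇒ ΔT = 386.8 / (376.4×10³ × 8.05×10⁻⁶) = 127.7 K.
T = 23.7 + 127.7 = 151.4 °C.

151 °C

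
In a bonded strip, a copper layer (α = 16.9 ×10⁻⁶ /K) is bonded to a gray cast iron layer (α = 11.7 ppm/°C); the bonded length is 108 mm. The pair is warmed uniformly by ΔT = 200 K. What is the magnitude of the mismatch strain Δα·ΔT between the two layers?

1.04×10⁻³

Δα = |16.9 − 11.7|×10⁻⁶/K = 5.20×10⁻⁶/K.
Mismatch strain = Δα·ΔT = 5.20×10⁻⁶ × 200.0 = 1.04×10⁻³.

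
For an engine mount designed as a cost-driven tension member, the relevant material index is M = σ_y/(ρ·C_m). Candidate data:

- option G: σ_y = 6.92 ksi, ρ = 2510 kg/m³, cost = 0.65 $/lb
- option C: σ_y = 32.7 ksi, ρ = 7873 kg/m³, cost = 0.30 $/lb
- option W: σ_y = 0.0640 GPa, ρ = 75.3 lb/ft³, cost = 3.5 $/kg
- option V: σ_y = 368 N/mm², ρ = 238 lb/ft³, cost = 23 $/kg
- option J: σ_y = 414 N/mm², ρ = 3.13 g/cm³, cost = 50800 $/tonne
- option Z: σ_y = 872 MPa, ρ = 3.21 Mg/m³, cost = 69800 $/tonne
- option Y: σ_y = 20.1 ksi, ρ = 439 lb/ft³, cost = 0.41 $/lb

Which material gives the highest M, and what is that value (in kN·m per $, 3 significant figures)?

Putting every candidate on a common basis:
  option G: σ_y = 47.71 MPa, ρ = 2510 kg/m³, cost = 1.433 $/kg
  option C: σ_y = 225.5 MPa, ρ = 7873 kg/m³, cost = 0.6614 $/kg
  option W: σ_y = 64.00 MPa, ρ = 1206 kg/m³, cost = 3.500 $/kg
  option V: σ_y = 368.0 MPa, ρ = 3812 kg/m³, cost = 23.00 $/kg
  option J: σ_y = 414.0 MPa, ρ = 3130 kg/m³, cost = 50.80 $/kg
  option Z: σ_y = 872.0 MPa, ρ = 3210 kg/m³, cost = 69.80 $/kg
  option Y: σ_y = 138.6 MPa, ρ = 7032 kg/m³, cost = 0.9039 $/kg
  option C: M = 43.3 kN·m per $
  option Y: M = 21.8 kN·m per $
  option W: M = 15.2 kN·m per $
  option G: M = 13.3 kN·m per $
  option V: M = 4.20 kN·m per $
  option Z: M = 3.89 kN·m per $
  option J: M = 2.60 kN·m per $
The maximum is for option C.

option C, M = 43.3 kN·m per $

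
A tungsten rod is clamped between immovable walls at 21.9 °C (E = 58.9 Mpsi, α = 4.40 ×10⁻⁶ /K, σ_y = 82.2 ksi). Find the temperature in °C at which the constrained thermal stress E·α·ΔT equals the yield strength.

E = 58.9 Mpsi = 406.1 GPa.
σ_y = 82.2 ksi = 566.7 MPa.
E·α·ΔT = 566.7 MPa ⇒ ΔT = 566.7 / (406.1×10³ × 4.40×10⁻⁶) = 317.2 K.
T = 21.9 + 317.2 = 339.1 °C.

339 °C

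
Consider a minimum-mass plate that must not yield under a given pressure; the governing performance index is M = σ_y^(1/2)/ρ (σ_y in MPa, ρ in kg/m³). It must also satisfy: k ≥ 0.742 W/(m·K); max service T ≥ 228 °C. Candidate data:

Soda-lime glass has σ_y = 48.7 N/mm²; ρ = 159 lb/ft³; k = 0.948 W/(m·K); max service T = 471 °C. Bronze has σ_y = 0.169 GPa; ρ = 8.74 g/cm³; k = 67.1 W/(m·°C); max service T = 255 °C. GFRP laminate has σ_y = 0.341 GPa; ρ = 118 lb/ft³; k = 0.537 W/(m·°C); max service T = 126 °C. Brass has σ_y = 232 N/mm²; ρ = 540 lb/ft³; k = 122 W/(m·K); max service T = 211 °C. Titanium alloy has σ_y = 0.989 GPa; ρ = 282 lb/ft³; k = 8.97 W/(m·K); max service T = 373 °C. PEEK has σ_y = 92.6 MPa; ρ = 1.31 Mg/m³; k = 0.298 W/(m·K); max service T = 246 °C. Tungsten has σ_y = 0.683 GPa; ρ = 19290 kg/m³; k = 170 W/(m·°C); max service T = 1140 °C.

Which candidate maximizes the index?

Screen on constraints: k ≥ 0.742 W/(m·K); max service T ≥ 228 °C. Survivors: soda-lime glass, bronze, titanium alloy, tungsten.
In SI units:
  soda-lime glass: σ_y = 48.70 MPa, ρ = 2547 kg/m³
  bronze: σ_y = 169.0 MPa, ρ = 8740 kg/m³
  titanium alloy: σ_y = 989.0 MPa, ρ = 4517 kg/m³
  tungsten: σ_y = 683.0 MPa, ρ = 19290 kg/m³
  titanium alloy: M = 6.96×10⁻³
  soda-lime glass: M = 2.74×10⁻³
  bronze: M = 1.49×10⁻³
  tungsten: M = 1.35×10⁻³
The maximum is for titanium alloy.

titanium alloy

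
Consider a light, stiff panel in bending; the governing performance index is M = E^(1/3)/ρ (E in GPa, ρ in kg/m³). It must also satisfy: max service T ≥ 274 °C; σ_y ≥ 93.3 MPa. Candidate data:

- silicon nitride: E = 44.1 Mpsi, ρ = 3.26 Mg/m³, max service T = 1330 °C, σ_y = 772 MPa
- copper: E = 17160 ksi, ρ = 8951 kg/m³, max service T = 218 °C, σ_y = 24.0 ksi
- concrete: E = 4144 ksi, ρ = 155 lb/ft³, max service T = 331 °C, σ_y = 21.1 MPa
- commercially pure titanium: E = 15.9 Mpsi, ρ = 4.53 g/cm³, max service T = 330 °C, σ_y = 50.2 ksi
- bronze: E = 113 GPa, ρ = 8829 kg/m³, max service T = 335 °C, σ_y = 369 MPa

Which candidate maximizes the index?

silicon nitride

Screen on constraints: max service T ≥ 274 °C; σ_y ≥ 93.3 MPa. Survivors: silicon nitride, commercially pure titanium, bronze.
Putting every candidate on a common basis:
  silicon nitride: E = 304.1 GPa, ρ = 3260 kg/m³
  commercially pure titanium: E = 109.6 GPa, ρ = 4530 kg/m³
  bronze: E = 113.0 GPa, ρ = 8829 kg/m³
  silicon nitride: M = 2.06×10⁻³
  commercially pure titanium: M = 1.06×10⁻³
  bronze: M = 0.548×10⁻³
Highest index: silicon nitride.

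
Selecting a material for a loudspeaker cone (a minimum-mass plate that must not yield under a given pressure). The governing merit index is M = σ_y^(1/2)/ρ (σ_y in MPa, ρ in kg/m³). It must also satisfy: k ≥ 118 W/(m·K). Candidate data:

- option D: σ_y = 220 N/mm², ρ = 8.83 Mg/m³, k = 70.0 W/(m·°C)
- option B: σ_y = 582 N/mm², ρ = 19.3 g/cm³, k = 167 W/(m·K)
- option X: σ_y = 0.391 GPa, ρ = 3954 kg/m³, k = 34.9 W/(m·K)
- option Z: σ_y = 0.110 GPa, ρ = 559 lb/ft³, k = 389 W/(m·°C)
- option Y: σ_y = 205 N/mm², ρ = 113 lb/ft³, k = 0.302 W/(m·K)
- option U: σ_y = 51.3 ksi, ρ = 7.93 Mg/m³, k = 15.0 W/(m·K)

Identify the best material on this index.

option B

Screen on constraints: k ≥ 118 W/(m·K). Survivors: option B, option Z.
Putting every candidate on a common basis:
  option B: σ_y = 582.0 MPa, ρ = 19300 kg/m³
  option Z: σ_y = 110.0 MPa, ρ = 8954 kg/m³
  option B: M = 1.25×10⁻³
  option Z: M = 1.17×10⁻³
Option B has the largest M.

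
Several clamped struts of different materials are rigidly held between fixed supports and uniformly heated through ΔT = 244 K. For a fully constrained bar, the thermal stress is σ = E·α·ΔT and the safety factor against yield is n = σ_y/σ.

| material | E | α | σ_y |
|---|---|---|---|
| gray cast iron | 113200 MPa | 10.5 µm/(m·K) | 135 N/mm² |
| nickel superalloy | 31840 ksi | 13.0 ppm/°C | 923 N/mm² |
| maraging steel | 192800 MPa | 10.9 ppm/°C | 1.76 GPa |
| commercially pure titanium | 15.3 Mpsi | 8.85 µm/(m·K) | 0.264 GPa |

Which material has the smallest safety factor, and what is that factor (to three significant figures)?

Converting E to GPa, α to ×10⁻⁶/K, σ_y to MPa, then σ and n for each:
  gray cast iron: E = 113.2, α = 10.5, σ_y = 135.0 → σ = 290 MPa, n = 0.465
  nickel superalloy: E = 219.5, α = 13.0, σ_y = 923.0 → σ = 696 MPa, n = 1.33
  maraging steel: E = 192.8, α = 10.9, σ_y = 1760 → σ = 513 MPa, n = 3.43
  commercially pure titanium: E = 105.5, α = 8.85, σ_y = 264.0 → σ = 228 MPa, n = 1.16
Smallest n: gray cast iron with n = 0.465.

gray cast iron, n = 0.465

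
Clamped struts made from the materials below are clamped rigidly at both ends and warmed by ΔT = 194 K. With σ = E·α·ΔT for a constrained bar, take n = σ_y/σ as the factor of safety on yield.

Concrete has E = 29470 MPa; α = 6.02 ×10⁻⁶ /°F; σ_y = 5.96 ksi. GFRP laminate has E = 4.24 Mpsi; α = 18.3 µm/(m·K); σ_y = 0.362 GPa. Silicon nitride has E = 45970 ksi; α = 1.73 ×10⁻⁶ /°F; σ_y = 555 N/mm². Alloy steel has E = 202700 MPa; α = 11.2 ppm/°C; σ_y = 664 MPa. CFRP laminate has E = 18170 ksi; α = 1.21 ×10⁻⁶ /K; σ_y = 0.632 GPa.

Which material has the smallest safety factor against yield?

concrete

In consistent units (E in GPa, α in ×10⁻⁶/K, σ_y in MPa):
  concrete: E = 29.47, α = 10.8, σ_y = 41.09 → σ = 62.0 MPa, n = 0.663
  GFRP laminate: E = 29.23, α = 18.3, σ_y = 362.0 → σ = 104 MPa, n = 3.49
  silicon nitride: E = 317.0, α = 3.11, σ_y = 555.0 → σ = 191 MPa, n = 2.90
  alloy steel: E = 202.7, α = 11.2, σ_y = 664.0 → σ = 440 MPa, n = 1.51
  CFRP laminate: E = 125.3, α = 1.21, σ_y = 632.0 → σ = 29.4 MPa, n = 21.5
Concrete has the lowest safety factor, n = 0.663.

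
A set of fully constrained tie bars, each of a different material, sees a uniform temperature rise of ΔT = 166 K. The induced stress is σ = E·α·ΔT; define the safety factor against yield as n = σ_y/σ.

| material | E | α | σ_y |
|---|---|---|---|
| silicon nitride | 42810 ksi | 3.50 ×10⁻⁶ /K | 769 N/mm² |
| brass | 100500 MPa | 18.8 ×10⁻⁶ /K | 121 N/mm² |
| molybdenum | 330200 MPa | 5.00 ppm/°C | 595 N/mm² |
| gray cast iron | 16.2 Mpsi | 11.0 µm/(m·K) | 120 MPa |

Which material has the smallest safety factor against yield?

brass

Per material, after unit conversion:
  silicon nitride: E = 295.2, α = 3.50, σ_y = 769.0 → σ = 171 MPa, n = 4.48
  brass: E = 100.5, α = 18.8, σ_y = 121.0 → σ = 314 MPa, n = 0.386
  molybdenum: E = 330.2, α = 5.00, σ_y = 595.0 → σ = 274 MPa, n = 2.17
  gray cast iron: E = 111.7, α = 11.0, σ_y = 120.0 → σ = 204 MPa, n = 0.588
The minimum is brass at n = 0.386.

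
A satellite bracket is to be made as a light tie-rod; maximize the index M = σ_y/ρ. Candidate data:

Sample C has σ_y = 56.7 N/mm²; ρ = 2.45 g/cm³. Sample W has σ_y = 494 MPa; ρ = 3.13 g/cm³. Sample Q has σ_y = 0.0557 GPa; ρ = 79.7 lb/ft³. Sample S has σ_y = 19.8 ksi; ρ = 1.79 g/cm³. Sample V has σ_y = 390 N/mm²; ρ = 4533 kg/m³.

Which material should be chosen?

sample W

In SI units:
  sample C: σ_y = 56.70 MPa, ρ = 2450 kg/m³
  sample W: σ_y = 494.0 MPa, ρ = 3130 kg/m³
  sample Q: σ_y = 55.70 MPa, ρ = 1277 kg/m³
  sample S: σ_y = 136.5 MPa, ρ = 1790 kg/m³
  sample V: σ_y = 390.0 MPa, ρ = 4533 kg/m³
  sample W: M = 158 kN·m/kg
  sample V: M = 86.0 kN·m/kg
  sample S: M = 76.3 kN·m/kg
  sample Q: M = 43.6 kN·m/kg
  sample C: M = 23.1 kN·m/kg
Sample W ranks first.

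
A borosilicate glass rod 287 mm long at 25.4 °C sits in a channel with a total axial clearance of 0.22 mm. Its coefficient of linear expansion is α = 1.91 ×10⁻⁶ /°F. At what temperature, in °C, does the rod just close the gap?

α = 1.91×10⁻⁶/°F × 9/5 = 3.44×10⁻⁶/K.
α·L₀·ΔT = 0.22 mm ⇒ ΔT = 0.22 / (3.44×10⁻⁶ × 287.0) = 223.0 K.
T = 25.4 + 223.0 = 248.4 °C.

248 °C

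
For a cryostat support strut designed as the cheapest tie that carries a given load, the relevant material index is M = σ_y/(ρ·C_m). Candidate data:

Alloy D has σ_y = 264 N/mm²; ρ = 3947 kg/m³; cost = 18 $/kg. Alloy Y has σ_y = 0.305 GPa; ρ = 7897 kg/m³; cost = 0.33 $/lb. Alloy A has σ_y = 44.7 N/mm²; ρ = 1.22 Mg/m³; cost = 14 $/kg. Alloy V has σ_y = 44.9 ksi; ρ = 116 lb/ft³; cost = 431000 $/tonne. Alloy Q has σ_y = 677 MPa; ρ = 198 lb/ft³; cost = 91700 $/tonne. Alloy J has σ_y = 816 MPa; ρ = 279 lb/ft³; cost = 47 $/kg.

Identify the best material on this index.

Normalizing units and computing the index:
  alloy D: σ_y = 264.0 MPa, ρ = 3947 kg/m³, cost = 18.00 $/kg
  alloy Y: σ_y = 305.0 MPa, ρ = 7897 kg/m³, cost = 0.7275 $/kg
  alloy A: σ_y = 44.70 MPa, ρ = 1220 kg/m³, cost = 14.00 $/kg
  alloy V: σ_y = 309.6 MPa, ρ = 1858 kg/m³, cost = 431.0 $/kg
  alloy Q: σ_y = 677.0 MPa, ρ = 3172 kg/m³, cost = 91.70 $/kg
  alloy J: σ_y = 816.0 MPa, ρ = 4469 kg/m³, cost = 47.00 $/kg
  alloy Y: M = 53.1 kN·m per $
  alloy J: M = 3.88 kN·m per $
  alloy D: M = 3.72 kN·m per $
  alloy A: M = 2.62 kN·m per $
  alloy Q: M = 2.33 kN·m per $
  alloy V: M = 0.387 kN·m per $
Highest index: alloy Y.

alloy Y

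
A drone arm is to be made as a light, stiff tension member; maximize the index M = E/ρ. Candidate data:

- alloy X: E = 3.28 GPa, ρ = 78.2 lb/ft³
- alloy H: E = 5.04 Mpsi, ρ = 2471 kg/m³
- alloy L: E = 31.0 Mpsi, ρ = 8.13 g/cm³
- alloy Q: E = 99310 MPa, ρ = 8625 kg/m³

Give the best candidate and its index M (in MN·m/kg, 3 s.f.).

Putting every candidate on a common basis:
  alloy X: E = 3.280 GPa, ρ = 1253 kg/m³
  alloy H: E = 34.75 GPa, ρ = 2471 kg/m³
  alloy L: E = 213.7 GPa, ρ = 8130 kg/m³
  alloy Q: E = 99.31 GPa, ρ = 8625 kg/m³
  alloy L: M = 26.3 MN·m/kg
  alloy H: M = 14.1 MN·m/kg
  alloy Q: M = 11.5 MN·m/kg
  alloy X: M = 2.62 MN·m/kg
Alloy L ranks first.

alloy L, M = 26.3 MN·m/kg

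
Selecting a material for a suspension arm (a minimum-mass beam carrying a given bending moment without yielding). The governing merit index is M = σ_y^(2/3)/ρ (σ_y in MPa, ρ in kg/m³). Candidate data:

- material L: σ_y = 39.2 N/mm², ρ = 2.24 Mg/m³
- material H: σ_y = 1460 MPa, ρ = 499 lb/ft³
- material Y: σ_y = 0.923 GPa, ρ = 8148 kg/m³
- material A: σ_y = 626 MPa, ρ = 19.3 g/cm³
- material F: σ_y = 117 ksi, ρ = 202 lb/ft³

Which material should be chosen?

In SI units:
  material L: σ_y = 39.20 MPa, ρ = 2240 kg/m³
  material H: σ_y = 1460 MPa, ρ = 7993 kg/m³
  material Y: σ_y = 923.0 MPa, ρ = 8148 kg/m³
  material A: σ_y = 626.0 MPa, ρ = 19300 kg/m³
  material F: σ_y = 806.7 MPa, ρ = 3236 kg/m³
  material F: M = 26.8×10⁻³
  material H: M = 16.1×10⁻³
  material Y: M = 11.6×10⁻³
  material L: M = 5.15×10⁻³
  material A: M = 3.79×10⁻³
Material F ranks first.

material F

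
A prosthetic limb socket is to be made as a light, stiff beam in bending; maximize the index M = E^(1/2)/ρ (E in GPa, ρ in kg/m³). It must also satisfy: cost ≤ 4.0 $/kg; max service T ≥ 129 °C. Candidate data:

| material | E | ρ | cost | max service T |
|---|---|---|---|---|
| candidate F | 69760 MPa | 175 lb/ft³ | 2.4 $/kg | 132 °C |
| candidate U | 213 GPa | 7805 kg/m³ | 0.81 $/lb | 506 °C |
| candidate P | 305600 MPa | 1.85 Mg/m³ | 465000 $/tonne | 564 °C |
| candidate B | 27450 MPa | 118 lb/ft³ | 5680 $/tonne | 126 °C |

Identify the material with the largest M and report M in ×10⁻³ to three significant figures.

candidate F, M = 2.98×10⁻³

Screen on constraints: cost ≤ 4.0 $/kg; max service T ≥ 129 °C. Survivors: candidate F, candidate U.
Putting every candidate on a common basis:
  candidate F: E = 69.76 GPa, ρ = 2803 kg/m³
  candidate U: E = 213.0 GPa, ρ = 7805 kg/m³
  candidate F: M = 2.98×10⁻³
  candidate U: M = 1.87×10⁻³
Highest index: candidate F.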